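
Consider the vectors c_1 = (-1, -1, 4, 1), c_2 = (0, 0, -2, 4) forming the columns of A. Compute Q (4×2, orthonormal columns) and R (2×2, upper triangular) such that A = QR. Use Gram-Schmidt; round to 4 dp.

e_1 = c_1/‖c_1‖ = (-1, -1, 4, 1)/4.3589 = (-0.2294, -0.2294, 0.9177, 0.2294).
r_{12} = e_1·c_2 = -0.9177.
u_2 = c_2 + 0.9177·e_1 = (-0.2105, -0.2105, -1.1579, 4.2105).
‖u_2‖ = 4.3770, so e_2 = (-0.0481, -0.0481, -0.2645, 0.9620).

Q = [[-0.2294, -0.0481], [-0.2294, -0.0481], [0.9177, -0.2645], [0.2294, 0.9620]], R = [[4.3589, -0.9177], [0.0000, 4.3770]]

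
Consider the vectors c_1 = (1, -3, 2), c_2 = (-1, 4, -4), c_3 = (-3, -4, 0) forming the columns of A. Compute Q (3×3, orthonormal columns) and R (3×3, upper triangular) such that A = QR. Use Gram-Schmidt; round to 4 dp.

e_1 = c_1/‖c_1‖ = (1, -3, 2)/3.7417 = (0.2673, -0.8018, 0.5345).
r_{12} = e_1·c_2 = -5.6125.
u_2 = c_2 + 5.6125·e_1 = (0.5000, -0.5000, -1.0000).
‖u_2‖ = 1.2247, so e_2 = (0.4082, -0.4082, -0.8165).
r_{13} = e_1·c_3 = 2.4054; r_{23} = e_2·c_3 = 0.4082.
u_3 = c_3 − 2.4054·e_1 − 0.4082·e_2 = (-3.8095, -1.9048, -0.9524).
‖u_3‖ = 4.3644, so e_3 = (-0.8729, -0.4364, -0.2182).

Q = [[0.2673, 0.4082, -0.8729], [-0.8018, -0.4082, -0.4364], [0.5345, -0.8165, -0.2182]], R = [[3.7417, -5.6125, 2.4054], [0.0000, 1.2247, 0.4082], [0.0000, 0.0000, 4.3644]]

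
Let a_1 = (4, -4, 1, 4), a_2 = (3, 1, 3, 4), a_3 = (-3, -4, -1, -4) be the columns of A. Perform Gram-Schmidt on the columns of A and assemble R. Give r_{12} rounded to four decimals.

r_{12} = 3.8571

q_1 = a_1/‖a_1‖ = (4, -4, 1, 4)/7.0000 = (0.5714, -0.5714, 0.1429, 0.5714).
r_{12} = q_1·a_2 = 3.8571.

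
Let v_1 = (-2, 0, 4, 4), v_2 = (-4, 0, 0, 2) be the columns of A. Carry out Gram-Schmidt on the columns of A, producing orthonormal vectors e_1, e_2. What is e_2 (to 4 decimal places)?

v_1 = (-2, 0, 4, 4); ‖v_1‖ = 6.0000, so e_1 = (-0.3333, 0.0000, 0.6667, 0.6667).
e_1·v_2 = (-0.3333)·(-4) + 0.0000·0 + 0.6667·0 + 0.6667·2 = 2.6667.
u_2 = v_2 − 2.6667·e_1 = (-3.1111, 0.0000, -1.7778, 0.2222).
‖u_2‖ = 3.5901, so e_2 = (-0.8666, 0.0000, -0.4952, 0.0619).

e_2 = (-0.8666, 0.0000, -0.4952, 0.0619)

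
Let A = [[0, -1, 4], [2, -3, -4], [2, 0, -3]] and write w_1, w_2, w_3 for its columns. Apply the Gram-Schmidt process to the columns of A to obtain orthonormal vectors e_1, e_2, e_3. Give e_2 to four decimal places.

e_2 = (-0.4264, -0.6396, 0.6396)

w_1 = (0, 2, 2); ‖w_1‖ = 2.8284, so e_1 = (0.0000, 0.7071, 0.7071).
e_1·w_2 = 0.0000·(-1) + 0.7071·(-3) + 0.7071·0 = -2.1213.
u_2 = w_2 + 2.1213·e_1 = (-1.0000, -1.5000, 1.5000).
‖u_2‖ = 2.3452, so e_2 = (-0.4264, -0.6396, 0.6396).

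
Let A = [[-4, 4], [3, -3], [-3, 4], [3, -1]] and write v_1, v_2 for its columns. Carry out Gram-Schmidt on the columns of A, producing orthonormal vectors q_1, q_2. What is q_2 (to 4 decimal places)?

v_1 = (-4, 3, -3, 3); ‖v_1‖ = 6.5574, so q_1 = (-0.6100, 0.4575, -0.4575, 0.4575).
q_1·v_2 = (-0.6100)·4 + 0.4575·(-3) + (-0.4575)·4 + 0.4575·(-1) = -6.0999.
u_2 = v_2 + 6.0999·q_1 = (0.2791, -0.2093, 1.2093, 1.7907).
‖u_2‖ = 2.1888, so q_2 = (0.1275, -0.0956, 0.5525, 0.8181).

q_2 = (0.1275, -0.0956, 0.5525, 0.8181)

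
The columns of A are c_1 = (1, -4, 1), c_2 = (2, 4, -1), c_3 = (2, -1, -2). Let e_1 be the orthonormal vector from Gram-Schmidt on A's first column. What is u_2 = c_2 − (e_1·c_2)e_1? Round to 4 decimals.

u_2 = (2.8333, 0.6667, -0.1667)

c_1 = (1, -4, 1); ‖c_1‖ = 4.2426, so e_1 = (0.2357, -0.9428, 0.2357).
e_1·c_2 = 0.2357·2 + (-0.9428)·4 + 0.2357·(-1) = -3.5355.
u_2 = c_2 + 3.5355·e_1 = (2.8333, 0.6667, -0.1667).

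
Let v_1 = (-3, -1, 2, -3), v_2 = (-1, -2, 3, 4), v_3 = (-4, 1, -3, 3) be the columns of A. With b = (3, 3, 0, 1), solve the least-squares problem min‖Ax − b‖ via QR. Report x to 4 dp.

x = (-0.6987, -0.1517, -0.2296)

v_1 = (-3, -1, 2, -3); ‖v_1‖ = 4.7958, so e_1 = (-0.6255, -0.2085, 0.4170, -0.6255).
e_1·v_2 = (-0.6255)·(-1) + (-0.2085)·(-2) + 0.4170·3 + (-0.6255)·4 = -0.2085.
u_2 = v_2 + 0.2085·e_1 = (-1.1304, -2.0435, 3.0870, 3.8696).
‖u_2‖ = 5.4733, so e_2 = (-0.2065, -0.3734, 0.5640, 0.7070).
e_1·v_3 = (-0.6255)·(-4) + (-0.2085)·1 + 0.4170·(-3) + (-0.6255)·3 = -0.8341; e_2·v_3 = (-0.2065)·(-4) + (-0.3734)·1 + 0.5640·(-3) + 0.7070·3 = 0.8818.
u_3 = v_3 + 0.8341·e_1 − 0.8818·e_2 = (-4.3396, 1.1553, -3.1495, 1.8549).
‖u_3‖ = 5.7902, so e_3 = (-0.7495, 0.1995, -0.5439, 0.3203).
Qᵀb = (-3.1277, -1.0327, -1.3295).
Back-substitute: x_3 = -1.3295/5.7902 = -0.2296.
x_2 = (-1.0327 − 0.8818·(-0.2296))/5.4733 = -0.1517.
x_1 = (-3.1277 + 0.2085·(-0.1517) + 0.8341·(-0.2296))/4.7958 = -0.6987.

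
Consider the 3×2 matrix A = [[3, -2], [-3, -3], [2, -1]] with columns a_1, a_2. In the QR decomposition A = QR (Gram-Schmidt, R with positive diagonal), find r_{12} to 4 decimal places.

a_1 = (3, -3, 2); ‖a_1‖ = 4.6904, so q_1 = (0.6396, -0.6396, 0.4264).
r_{12} = q_1·a_2 = 0.2132.

r_{12} = 0.2132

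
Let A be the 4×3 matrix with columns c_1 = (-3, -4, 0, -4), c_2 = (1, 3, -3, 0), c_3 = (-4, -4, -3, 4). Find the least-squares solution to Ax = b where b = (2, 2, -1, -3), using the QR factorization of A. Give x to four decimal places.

x = (0.3232, 0.6782, -0.4234)

q_1 = c_1/‖c_1‖ = (-3, -4, 0, -4)/6.4031 = (-0.4685, -0.6247, 0.0000, -0.6247).
r_{12} = q_1·c_2 = -2.3426.
u_2 = c_2 + 2.3426·q_1 = (-0.0976, 1.5366, -3.0000, -1.4634).
‖u_2‖ = 3.6759, so q_2 = (-0.0265, 0.4180, -0.8161, -0.3981).
r_{13} = q_1·c_3 = 1.8741; r_{23} = q_2·c_3 = -0.7100.
u_3 = c_3 − 1.8741·q_1 + 0.7100·q_2 = (-3.1408, -2.5325, -3.5794, 4.8881).
‖u_3‖ = 7.2790, so q_3 = (-0.4315, -0.3479, -0.4917, 0.6715).
Qᵀb = (-0.3123, 2.7934, -3.0817).
Back-substitute: x_3 = -3.0817/7.2790 = -0.4234.
x_2 = (2.7934 + 0.7100·(-0.4234))/3.6759 = 0.6782.
x_1 = (-0.3123 + 2.3426·0.6782 − 1.8741·(-0.4234))/6.4031 = 0.3232.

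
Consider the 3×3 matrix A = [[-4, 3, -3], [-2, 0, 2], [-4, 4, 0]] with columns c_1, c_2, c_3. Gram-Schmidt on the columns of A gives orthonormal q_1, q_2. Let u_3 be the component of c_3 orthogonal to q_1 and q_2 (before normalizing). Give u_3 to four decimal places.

q_1 = c_1/‖c_1‖ = (-4, -2, -4)/6.0000 = (-0.6667, -0.3333, -0.6667).
r_{12} = q_1·c_2 = -4.6667.
u_2 = c_2 + 4.6667·q_1 = (-0.1111, -1.5556, 0.8889).
‖u_2‖ = 1.7951, so q_2 = (-0.0619, -0.8666, 0.4952).
r_{13} = q_1·c_3 = 1.3333; r_{23} = q_2·c_3 = -1.5475.
u_3 = c_3 − 1.3333·q_1 + 1.5475·q_2 = (-2.2069, 1.1034, 1.6552).

u_3 = (-2.2069, 1.1034, 1.6552)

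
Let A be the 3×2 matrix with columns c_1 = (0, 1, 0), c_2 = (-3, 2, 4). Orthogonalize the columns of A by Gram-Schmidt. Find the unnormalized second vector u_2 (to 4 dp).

c_1 = (0, 1, 0); ‖c_1‖ = 1.0000, so q_1 = (0.0000, 1.0000, 0.0000).
q_1·c_2 = 0.0000·(-3) + 1.0000·2 + 0.0000·4 = 2.0000.
u_2 = c_2 − 2.0000·q_1 = (-3.0000, 0.0000, 4.0000).

u_2 = (-3.0000, 0.0000, 4.0000)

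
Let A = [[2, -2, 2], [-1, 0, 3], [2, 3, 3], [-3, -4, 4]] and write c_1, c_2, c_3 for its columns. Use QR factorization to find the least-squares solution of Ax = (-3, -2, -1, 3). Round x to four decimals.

q_1 = c_1/‖c_1‖ = (2, -1, 2, -3)/4.2426 = (0.4714, -0.2357, 0.4714, -0.7071).
r_{12} = q_1·c_2 = 3.2998.
u_2 = c_2 − 3.2998·q_1 = (-3.5556, 0.7778, 1.4444, -1.6667).
‖u_2‖ = 4.2557, so q_2 = (-0.8355, 0.1828, 0.3394, -0.3916).
r_{13} = q_1·c_3 = -1.1785; r_{23} = q_2·c_3 = -1.6710.
u_3 = c_3 + 1.1785·q_1 + 1.6710·q_2 = (1.1595, 3.0276, 4.1227, 2.5123).
‖u_3‖ = 5.8154, so q_3 = (0.1994, 0.5206, 0.7089, 0.4320).
Qᵀb = (-3.5355, 0.6266, -1.0523).
Back-substitute: x_3 = -1.0523/5.8154 = -0.1810.
x_2 = (0.6266 + 1.6710·(-0.1810))/4.2557 = 0.0762.
x_1 = (-3.5355 − 3.2998·0.0762 + 1.1785·(-0.1810))/4.2426 = -0.9429.

x = (-0.9429, 0.0762, -0.1810)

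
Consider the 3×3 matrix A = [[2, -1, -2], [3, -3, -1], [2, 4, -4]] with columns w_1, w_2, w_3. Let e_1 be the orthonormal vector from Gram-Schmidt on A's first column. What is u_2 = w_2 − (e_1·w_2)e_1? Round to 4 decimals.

e_1 = w_1/‖w_1‖ = (2, 3, 2)/4.1231 = (0.4851, 0.7276, 0.4851).
r_{12} = e_1·w_2 = -0.7276.
u_2 = w_2 + 0.7276·e_1 = (-0.6471, -2.4706, 4.3529).

u_2 = (-0.6471, -2.4706, 4.3529)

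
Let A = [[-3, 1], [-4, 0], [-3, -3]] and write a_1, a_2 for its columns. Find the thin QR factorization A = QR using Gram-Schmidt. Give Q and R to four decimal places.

a_1 = (-3, -4, -3); ‖a_1‖ = 5.8310, so e_1 = (-0.5145, -0.6860, -0.5145).
e_1·a_2 = (-0.5145)·1 + (-0.6860)·0 + (-0.5145)·(-3) = 1.0290.
u_2 = a_2 − 1.0290·e_1 = (1.5294, 0.7059, -2.4706).
‖u_2‖ = 2.9902, so e_2 = (0.5115, 0.2361, -0.8262).

Q = [[-0.5145, 0.5115], [-0.6860, 0.2361], [-0.5145, -0.8262]], R = [[5.8310, 1.0290], [0.0000, 2.9902]]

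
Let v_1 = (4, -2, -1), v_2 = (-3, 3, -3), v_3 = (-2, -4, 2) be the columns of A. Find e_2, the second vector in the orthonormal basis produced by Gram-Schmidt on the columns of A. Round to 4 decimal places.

e_2 = (-0.0354, 0.3894, -0.9204)

v_1 = (4, -2, -1); ‖v_1‖ = 4.5826, so e_1 = (0.8729, -0.4364, -0.2182).
e_1·v_2 = 0.8729·(-3) + (-0.4364)·3 + (-0.2182)·(-3) = -3.2733.
u_2 = v_2 + 3.2733·e_1 = (-0.1429, 1.5714, -3.7143).
‖u_2‖ = 4.0356, so e_2 = (-0.0354, 0.3894, -0.9204).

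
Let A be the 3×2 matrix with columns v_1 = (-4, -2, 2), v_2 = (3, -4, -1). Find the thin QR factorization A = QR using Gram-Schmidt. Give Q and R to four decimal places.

Q = [[-0.8165, 0.4041], [-0.4082, -0.9091], [0.4082, -0.1010]], R = [[4.8990, -1.2247], [0.0000, 4.9497]]

e_1 = v_1/‖v_1‖ = (-4, -2, 2)/4.8990 = (-0.8165, -0.4082, 0.4082).
r_{12} = e_1·v_2 = -1.2247.
u_2 = v_2 + 1.2247·e_1 = (2.0000, -4.5000, -0.5000).
‖u_2‖ = 4.9497, so e_2 = (0.4041, -0.9091, -0.1010).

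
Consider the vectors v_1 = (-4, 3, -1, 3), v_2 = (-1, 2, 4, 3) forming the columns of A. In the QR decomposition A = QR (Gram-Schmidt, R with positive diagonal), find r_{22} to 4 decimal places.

r_{22} = 4.8550

q_1 = v_1/‖v_1‖ = (-4, 3, -1, 3)/5.9161 = (-0.6761, 0.5071, -0.1690, 0.5071).
r_{12} = q_1·v_2 = 2.5355.
u_2 = v_2 − 2.5355·q_1 = (0.7143, 0.7143, 4.4286, 1.7143).
r_{22} = ‖u_2‖ = 4.8550.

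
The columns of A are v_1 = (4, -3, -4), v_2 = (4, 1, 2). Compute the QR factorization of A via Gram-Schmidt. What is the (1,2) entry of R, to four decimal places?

r_{12} = 0.7809

v_1 = (4, -3, -4); ‖v_1‖ = 6.4031, so e_1 = (0.6247, -0.4685, -0.6247).
r_{12} = e_1·v_2 = 0.7809.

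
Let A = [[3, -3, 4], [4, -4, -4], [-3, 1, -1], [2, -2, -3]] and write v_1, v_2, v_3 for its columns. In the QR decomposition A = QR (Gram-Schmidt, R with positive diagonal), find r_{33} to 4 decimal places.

r_{33} = 6.1279

v_1 = (3, 4, -3, 2); ‖v_1‖ = 6.1644, so e_1 = (0.4867, 0.6489, -0.4867, 0.3244).
e_1·v_2 = 0.4867·(-3) + 0.6489·(-4) + (-0.4867)·1 + 0.3244·(-2) = -5.1911.
u_2 = v_2 + 5.1911·e_1 = (-0.4737, -0.6316, -1.5263, -0.3158).
‖u_2‖ = 1.7472, so e_2 = (-0.2711, -0.3615, -0.8736, -0.1807).
e_1·v_3 = 0.4867·4 + 0.6489·(-4) + (-0.4867)·(-1) + 0.3244·(-3) = -1.1355; e_2·v_3 = (-0.2711)·4 + (-0.3615)·(-4) + (-0.8736)·(-1) + (-0.1807)·(-3) = 1.7773.
u_3 = v_3 + 1.1355·e_1 − 1.7773·e_2 = (5.0345, -2.6207, 0.0000, -2.3103).
r_{33} = ‖u_3‖ = 6.1279.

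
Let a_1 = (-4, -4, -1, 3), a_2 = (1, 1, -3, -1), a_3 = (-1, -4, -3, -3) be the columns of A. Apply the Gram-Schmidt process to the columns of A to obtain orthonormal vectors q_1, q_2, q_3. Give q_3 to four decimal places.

q_3 = (0.0246, -0.6237, 0.0599, -0.7789)

a_1 = (-4, -4, -1, 3); ‖a_1‖ = 6.4807, so q_1 = (-0.6172, -0.6172, -0.1543, 0.4629).
q_1·a_2 = (-0.6172)·1 + (-0.6172)·1 + (-0.1543)·(-3) + 0.4629·(-1) = -1.2344.
u_2 = a_2 + 1.2344·q_1 = (0.2381, 0.2381, -3.1905, -0.4286).
‖u_2‖ = 3.2367, so q_2 = (0.0736, 0.0736, -0.9857, -0.1324).
q_1·a_3 = (-0.6172)·(-1) + (-0.6172)·(-4) + (-0.1543)·(-3) + 0.4629·(-3) = 2.1602; q_2·a_3 = 0.0736·(-1) + 0.0736·(-4) + (-0.9857)·(-3) + (-0.1324)·(-3) = 2.9866.
u_3 = a_3 − 2.1602·q_1 − 2.9866·q_2 = (0.1136, -2.8864, 0.2773, -3.6045).
‖u_3‖ = 4.6275, so q_3 = (0.0246, -0.6237, 0.0599, -0.7789).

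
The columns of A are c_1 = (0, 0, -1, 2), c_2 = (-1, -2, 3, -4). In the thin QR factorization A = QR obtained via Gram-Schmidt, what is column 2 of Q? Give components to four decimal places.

q_2 = (-0.4152, -0.8305, 0.3322, 0.1661)

c_1 = (0, 0, -1, 2); ‖c_1‖ = 2.2361, so q_1 = (0.0000, 0.0000, -0.4472, 0.8944).
q_1·c_2 = 0.0000·(-1) + 0.0000·(-2) + (-0.4472)·3 + 0.8944·(-4) = -4.9193.
u_2 = c_2 + 4.9193·q_1 = (-1.0000, -2.0000, 0.8000, 0.4000).
‖u_2‖ = 2.4083, so q_2 = (-0.4152, -0.8305, 0.3322, 0.1661).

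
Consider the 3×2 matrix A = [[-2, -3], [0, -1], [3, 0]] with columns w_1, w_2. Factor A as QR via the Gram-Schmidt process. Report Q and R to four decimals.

Q = [[-0.5547, -0.7724], [0.0000, -0.3719], [0.8321, -0.5149]], R = [[3.6056, 1.6641], [0.0000, 2.6890]]

w_1 = (-2, 0, 3); ‖w_1‖ = 3.6056, so q_1 = (-0.5547, 0.0000, 0.8321).
q_1·w_2 = (-0.5547)·(-3) + 0.0000·(-1) + 0.8321·0 = 1.6641.
u_2 = w_2 − 1.6641·q_1 = (-2.0769, -1.0000, -1.3846).
‖u_2‖ = 2.6890, so q_2 = (-0.7724, -0.3719, -0.5149).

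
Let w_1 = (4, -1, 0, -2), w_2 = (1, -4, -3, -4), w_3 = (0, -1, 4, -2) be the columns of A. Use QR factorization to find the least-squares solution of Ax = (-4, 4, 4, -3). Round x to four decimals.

x = (-0.7778, -0.1799, 1.0423)

e_1 = w_1/‖w_1‖ = (4, -1, 0, -2)/4.5826 = (0.8729, -0.2182, 0.0000, -0.4364).
r_{12} = e_1·w_2 = 3.4915.
u_2 = w_2 − 3.4915·e_1 = (-2.0476, -3.2381, -3.0000, -2.4762).
‖u_2‖ = 5.4598, so e_2 = (-0.3750, -0.5931, -0.5495, -0.4535).
r_{13} = e_1·w_3 = 1.0911; r_{23} = e_2·w_3 = -0.6977.
u_3 = w_3 − 1.0911·e_1 + 0.6977·e_2 = (-1.2141, -1.1757, 3.6166, -1.8403).
‖u_3‖ = 4.3958, so e_3 = (-0.2762, -0.2675, 0.8228, -0.4186).
Qᵀb = (-3.0551, -1.7095, 4.5818).
Back-substitute: x_3 = 4.5818/4.3958 = 1.0423.
x_2 = (-1.7095 + 0.6977·1.0423)/5.4598 = -0.1799.
x_1 = (-3.0551 − 3.4915·(-0.1799) − 1.0911·1.0423)/4.5826 = -0.7778.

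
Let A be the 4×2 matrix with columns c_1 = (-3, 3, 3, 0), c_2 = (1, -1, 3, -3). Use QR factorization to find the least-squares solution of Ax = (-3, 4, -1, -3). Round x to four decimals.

x = (0.6836, -0.1525)

c_1 = (-3, 3, 3, 0); ‖c_1‖ = 5.1962, so q_1 = (-0.5774, 0.5774, 0.5774, 0.0000).
q_1·c_2 = (-0.5774)·1 + 0.5774·(-1) + 0.5774·3 + 0.0000·(-3) = 0.5774.
u_2 = c_2 − 0.5774·q_1 = (1.3333, -1.3333, 2.6667, -3.0000).
‖u_2‖ = 4.4347, so q_2 = (0.3007, -0.3007, 0.6013, -0.6765).
Qᵀb = (3.4641, -0.6765).
Back-substitute: x_2 = -0.6765/4.4347 = -0.1525.
x_1 = (3.4641 − 0.5774·(-0.1525))/5.1962 = 0.6836.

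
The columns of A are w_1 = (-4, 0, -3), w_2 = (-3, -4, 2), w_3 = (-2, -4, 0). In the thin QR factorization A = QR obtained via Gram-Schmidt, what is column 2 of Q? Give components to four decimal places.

e_1 = w_1/‖w_1‖ = (-4, 0, -3)/5.0000 = (-0.8000, 0.0000, -0.6000).
r_{12} = e_1·w_2 = 1.2000.
u_2 = w_2 − 1.2000·e_1 = (-2.0400, -4.0000, 2.7200).
‖u_2‖ = 5.2498, so e_2 = (-0.3886, -0.7619, 0.5181).

e_2 = (-0.3886, -0.7619, 0.5181)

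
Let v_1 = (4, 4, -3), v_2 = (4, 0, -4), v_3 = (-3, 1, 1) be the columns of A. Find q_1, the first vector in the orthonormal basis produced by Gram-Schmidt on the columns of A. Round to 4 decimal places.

q_1 = (0.6247, 0.6247, -0.4685)

q_1 = v_1/‖v_1‖ = (4, 4, -3)/6.4031 = (0.6247, 0.6247, -0.4685).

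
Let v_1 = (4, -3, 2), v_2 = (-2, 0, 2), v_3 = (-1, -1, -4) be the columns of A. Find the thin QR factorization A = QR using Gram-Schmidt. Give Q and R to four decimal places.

Q = [[0.7428, -0.5307, -0.4082], [-0.5571, -0.1516, -0.8165], [0.3714, 0.8339, -0.4082]], R = [[5.3852, -0.7428, -1.6713], [0.0000, 2.7292, -2.6533], [0.0000, 0.0000, 2.8577]]

v_1 = (4, -3, 2); ‖v_1‖ = 5.3852, so q_1 = (0.7428, -0.5571, 0.3714).
q_1·v_2 = 0.7428·(-2) + (-0.5571)·0 + 0.3714·2 = -0.7428.
u_2 = v_2 + 0.7428·q_1 = (-1.4483, -0.4138, 2.2759).
‖u_2‖ = 2.7292, so q_2 = (-0.5307, -0.1516, 0.8339).
q_1·v_3 = 0.7428·(-1) + (-0.5571)·(-1) + 0.3714·(-4) = -1.6713; q_2·v_3 = (-0.5307)·(-1) + (-0.1516)·(-1) + 0.8339·(-4) = -2.6533.
u_3 = v_3 + 1.6713·q_1 + 2.6533·q_2 = (-1.1667, -2.3333, -1.1667).
‖u_3‖ = 2.8577, so q_3 = (-0.4082, -0.8165, -0.4082).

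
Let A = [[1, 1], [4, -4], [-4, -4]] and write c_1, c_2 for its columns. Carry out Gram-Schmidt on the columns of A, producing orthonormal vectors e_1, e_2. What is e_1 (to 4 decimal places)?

e_1 = (0.1741, 0.6963, -0.6963)

e_1 = c_1/‖c_1‖ = (1, 4, -4)/5.7446 = (0.1741, 0.6963, -0.6963).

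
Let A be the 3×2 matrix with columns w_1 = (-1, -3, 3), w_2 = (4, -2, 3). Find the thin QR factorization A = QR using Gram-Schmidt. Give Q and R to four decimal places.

w_1 = (-1, -3, 3); ‖w_1‖ = 4.3589, so q_1 = (-0.2294, -0.6882, 0.6882).
q_1·w_2 = (-0.2294)·4 + (-0.6882)·(-2) + 0.6882·3 = 2.5236.
u_2 = w_2 − 2.5236·q_1 = (4.5789, -0.2632, 1.2632).
‖u_2‖ = 4.7573, so q_2 = (0.9625, -0.0553, 0.2655).

Q = [[-0.2294, 0.9625], [-0.6882, -0.0553], [0.6882, 0.2655]], R = [[4.3589, 2.5236], [0.0000, 4.7573]]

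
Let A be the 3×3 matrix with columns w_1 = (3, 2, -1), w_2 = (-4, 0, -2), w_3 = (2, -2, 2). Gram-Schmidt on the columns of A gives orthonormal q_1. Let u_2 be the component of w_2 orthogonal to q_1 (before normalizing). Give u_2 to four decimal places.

u_2 = (-1.8571, 1.4286, -2.7143)

w_1 = (3, 2, -1); ‖w_1‖ = 3.7417, so q_1 = (0.8018, 0.5345, -0.2673).
q_1·w_2 = 0.8018·(-4) + 0.5345·0 + (-0.2673)·(-2) = -2.6726.
u_2 = w_2 + 2.6726·q_1 = (-1.8571, 1.4286, -2.7143).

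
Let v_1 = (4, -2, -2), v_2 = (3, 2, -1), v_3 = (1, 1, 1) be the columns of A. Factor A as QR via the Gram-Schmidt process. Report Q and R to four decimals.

v_1 = (4, -2, -2); ‖v_1‖ = 4.8990, so q_1 = (0.8165, -0.4082, -0.4082).
q_1·v_2 = 0.8165·3 + (-0.4082)·2 + (-0.4082)·(-1) = 2.0412.
u_2 = v_2 − 2.0412·q_1 = (1.3333, 2.8333, -0.1667).
‖u_2‖ = 3.1358, so q_2 = (0.4252, 0.9035, -0.0531).
q_1·v_3 = 0.8165·1 + (-0.4082)·1 + (-0.4082)·1 = 0.0000; q_2·v_3 = 0.4252·1 + 0.9035·1 + (-0.0531)·1 = 1.2756.
u_3 = v_3 + 0.0000·q_1 − 1.2756·q_2 = (0.4576, -0.1525, 1.0678).
‖u_3‖ = 1.1717, so q_3 = (0.3906, -0.1302, 0.9113).

Q = [[0.8165, 0.4252, 0.3906], [-0.4082, 0.9035, -0.1302], [-0.4082, -0.0531, 0.9113]], R = [[4.8990, 2.0412, 0.0000], [0.0000, 3.1358, 1.2756], [0.0000, 0.0000, 1.1717]]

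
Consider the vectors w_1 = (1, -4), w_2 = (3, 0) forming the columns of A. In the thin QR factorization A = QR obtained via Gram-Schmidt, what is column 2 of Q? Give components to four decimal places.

w_1 = (1, -4); ‖w_1‖ = 4.1231, so e_1 = (0.2425, -0.9701).
e_1·w_2 = 0.2425·3 + (-0.9701)·0 = 0.7276.
u_2 = w_2 − 0.7276·e_1 = (2.8235, 0.7059).
‖u_2‖ = 2.9104, so e_2 = (0.9701, 0.2425).

e_2 = (0.9701, 0.2425)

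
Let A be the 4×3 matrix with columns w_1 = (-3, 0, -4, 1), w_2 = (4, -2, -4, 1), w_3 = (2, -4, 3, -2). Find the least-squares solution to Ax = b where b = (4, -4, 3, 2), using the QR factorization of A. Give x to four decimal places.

x = (-0.5055, 0.4171, 0.5472)

q_1 = w_1/‖w_1‖ = (-3, 0, -4, 1)/5.0990 = (-0.5883, 0.0000, -0.7845, 0.1961).
r_{12} = q_1·w_2 = 0.9806.
u_2 = w_2 − 0.9806·q_1 = (4.5769, -2.0000, -3.2308, 0.8077).
‖u_2‖ = 6.0032, so q_2 = (0.7624, -0.3332, -0.5382, 0.1345).
r_{13} = q_1·w_3 = -3.9223; r_{23} = q_2·w_3 = 0.9738.
u_3 = w_3 + 3.9223·q_1 − 0.9738·q_2 = (-1.0502, -3.6756, 0.4472, -1.3618).
‖u_3‖ = 4.0825, so q_3 = (-0.2572, -0.9003, 0.1095, -0.3336).
Qᵀb = (-4.3146, 3.0368, 2.2338).
Back-substitute: x_3 = 2.2338/4.0825 = 0.5472.
x_2 = (3.0368 − 0.9738·0.5472)/6.0032 = 0.4171.
x_1 = (-4.3146 − 0.9806·0.4171 + 3.9223·0.5472)/5.0990 = -0.5055.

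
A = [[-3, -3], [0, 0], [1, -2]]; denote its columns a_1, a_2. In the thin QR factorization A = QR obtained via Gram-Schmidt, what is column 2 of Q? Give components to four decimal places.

e_2 = (-0.3162, 0.0000, -0.9487)

a_1 = (-3, 0, 1); ‖a_1‖ = 3.1623, so e_1 = (-0.9487, 0.0000, 0.3162).
e_1·a_2 = (-0.9487)·(-3) + 0.0000·0 + 0.3162·(-2) = 2.2136.
u_2 = a_2 − 2.2136·e_1 = (-0.9000, 0.0000, -2.7000).
‖u_2‖ = 2.8460, so e_2 = (-0.3162, 0.0000, -0.9487).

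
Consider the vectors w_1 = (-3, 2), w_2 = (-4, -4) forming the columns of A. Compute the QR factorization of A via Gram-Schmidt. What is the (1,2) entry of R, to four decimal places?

r_{12} = 1.1094

w_1 = (-3, 2); ‖w_1‖ = 3.6056, so e_1 = (-0.8321, 0.5547).
r_{12} = e_1·w_2 = 1.1094.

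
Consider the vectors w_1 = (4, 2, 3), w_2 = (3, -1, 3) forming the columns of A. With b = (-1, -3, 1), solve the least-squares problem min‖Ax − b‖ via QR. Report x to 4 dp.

x = (-1.0000, 1.1579)

q_1 = w_1/‖w_1‖ = (4, 2, 3)/5.3852 = (0.7428, 0.3714, 0.5571).
r_{12} = q_1·w_2 = 3.5282.
u_2 = w_2 − 3.5282·q_1 = (0.3793, -2.3103, 1.0345).
‖u_2‖ = 2.5596, so q_2 = (0.1482, -0.9026, 0.4042).
Qᵀb = (-1.2999, 2.9638).
Back-substitute: x_2 = 2.9638/2.5596 = 1.1579.
x_1 = (-1.2999 − 3.5282·1.1579)/5.3852 = -1.0000.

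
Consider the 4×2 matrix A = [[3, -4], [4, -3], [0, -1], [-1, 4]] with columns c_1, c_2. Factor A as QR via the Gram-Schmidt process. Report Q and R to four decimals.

Q = [[0.5883, -0.2235], [0.7845, 0.3799], [0.0000, -0.2905], [-0.1961, 0.8493]], R = [[5.0990, -5.4913], [0.0000, 3.4418]]

q_1 = c_1/‖c_1‖ = (3, 4, 0, -1)/5.0990 = (0.5883, 0.7845, 0.0000, -0.1961).
r_{12} = q_1·c_2 = -5.4913.
u_2 = c_2 + 5.4913·q_1 = (-0.7692, 1.3077, -1.0000, 2.9231).
‖u_2‖ = 3.4418, so q_2 = (-0.2235, 0.3799, -0.2905, 0.8493).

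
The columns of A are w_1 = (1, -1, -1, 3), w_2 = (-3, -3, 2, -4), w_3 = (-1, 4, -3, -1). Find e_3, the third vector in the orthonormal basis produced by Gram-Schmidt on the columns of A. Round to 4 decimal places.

e_3 = (-0.5835, 0.1006, -0.8048, -0.0402)

w_1 = (1, -1, -1, 3); ‖w_1‖ = 3.4641, so e_1 = (0.2887, -0.2887, -0.2887, 0.8660).
e_1·w_2 = 0.2887·(-3) + (-0.2887)·(-3) + (-0.2887)·2 + 0.8660·(-4) = -4.0415.
u_2 = w_2 + 4.0415·e_1 = (-1.8333, -4.1667, 0.8333, -0.5000).
‖u_2‖ = 4.6547, so e_2 = (-0.3939, -0.8951, 0.1790, -0.1074).
e_1·w_3 = 0.2887·(-1) + (-0.2887)·4 + (-0.2887)·(-3) + 0.8660·(-1) = -1.4434; e_2·w_3 = (-0.3939)·(-1) + (-0.8951)·4 + 0.1790·(-3) + (-0.1074)·(-1) = -3.6164.
u_3 = w_3 + 1.4434·e_1 + 3.6164·e_2 = (-2.0077, 0.3462, -2.7692, -0.1385).
‖u_3‖ = 3.4407, so e_3 = (-0.5835, 0.1006, -0.8048, -0.0402).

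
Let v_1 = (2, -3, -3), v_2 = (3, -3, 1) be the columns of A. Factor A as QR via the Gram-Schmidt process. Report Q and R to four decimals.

v_1 = (2, -3, -3); ‖v_1‖ = 4.6904, so e_1 = (0.4264, -0.6396, -0.6396).
e_1·v_2 = 0.4264·3 + (-0.6396)·(-3) + (-0.6396)·1 = 2.5584.
u_2 = v_2 − 2.5584·e_1 = (1.9091, -1.3636, 2.6364).
‖u_2‖ = 3.5291, so e_2 = (0.5410, -0.3864, 0.7470).

Q = [[0.4264, 0.5410], [-0.6396, -0.3864], [-0.6396, 0.7470]], R = [[4.6904, 2.5584], [0.0000, 3.5291]]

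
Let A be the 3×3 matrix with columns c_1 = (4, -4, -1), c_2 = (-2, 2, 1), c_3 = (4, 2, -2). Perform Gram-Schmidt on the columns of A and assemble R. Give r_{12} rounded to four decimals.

r_{12} = -2.9593

q_1 = c_1/‖c_1‖ = (4, -4, -1)/5.7446 = (0.6963, -0.6963, -0.1741).
r_{12} = q_1·c_2 = -2.9593.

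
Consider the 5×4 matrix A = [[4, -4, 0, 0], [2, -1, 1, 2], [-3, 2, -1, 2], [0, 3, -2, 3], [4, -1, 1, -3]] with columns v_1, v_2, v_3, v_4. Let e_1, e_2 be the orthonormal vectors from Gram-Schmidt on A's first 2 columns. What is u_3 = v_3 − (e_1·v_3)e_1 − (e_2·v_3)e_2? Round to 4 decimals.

e_1 = v_1/‖v_1‖ = (4, 2, -3, 0, 4)/6.7082 = (0.5963, 0.2981, -0.4472, 0.0000, 0.5963).
r_{12} = e_1·v_2 = -4.1740.
u_2 = v_2 + 4.1740·e_1 = (-1.5111, 0.2444, 0.1333, 3.0000, 1.4889).
‖u_2‖ = 3.6848, so e_2 = (-0.4101, 0.0663, 0.0362, 0.8142, 0.4041).
r_{13} = e_1·v_3 = 1.3416; r_{23} = e_2·v_3 = -1.1941.
u_3 = v_3 − 1.3416·e_1 + 1.1941·e_2 = (-1.2897, 0.6792, -0.3568, -1.0278, 0.6825).

u_3 = (-1.2897, 0.6792, -0.3568, -1.0278, 0.6825)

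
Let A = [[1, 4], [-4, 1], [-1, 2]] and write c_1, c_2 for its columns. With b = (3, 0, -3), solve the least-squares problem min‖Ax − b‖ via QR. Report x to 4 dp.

x = (0.3690, 0.3209)

c_1 = (1, -4, -1); ‖c_1‖ = 4.2426, so q_1 = (0.2357, -0.9428, -0.2357).
q_1·c_2 = 0.2357·4 + (-0.9428)·1 + (-0.2357)·2 = -0.4714.
u_2 = c_2 + 0.4714·q_1 = (4.1111, 0.5556, 1.8889).
‖u_2‖ = 4.5583, so q_2 = (0.9019, 0.1219, 0.4144).
Qᵀb = (1.4142, 1.4625).
Back-substitute: x_2 = 1.4625/4.5583 = 0.3209.
x_1 = (1.4142 + 0.4714·0.3209)/4.2426 = 0.3690.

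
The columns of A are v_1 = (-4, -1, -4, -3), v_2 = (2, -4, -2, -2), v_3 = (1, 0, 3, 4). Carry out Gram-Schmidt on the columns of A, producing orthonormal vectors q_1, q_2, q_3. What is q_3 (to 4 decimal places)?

q_3 = (-0.4217, -0.5812, 0.0462, 0.6944)

v_1 = (-4, -1, -4, -3); ‖v_1‖ = 6.4807, so q_1 = (-0.6172, -0.1543, -0.6172, -0.4629).
q_1·v_2 = (-0.6172)·2 + (-0.1543)·(-4) + (-0.6172)·(-2) + (-0.4629)·(-2) = 1.5430.
u_2 = v_2 − 1.5430·q_1 = (2.9524, -3.7619, -1.0476, -1.2857).
‖u_2‖ = 5.0615, so q_2 = (0.5833, -0.7432, -0.2070, -0.2540).
q_1·v_3 = (-0.6172)·1 + (-0.1543)·0 + (-0.6172)·3 + (-0.4629)·4 = -4.3205; q_2·v_3 = 0.5833·1 + (-0.7432)·0 + (-0.2070)·3 + (-0.2540)·4 = -1.0537.
u_3 = v_3 + 4.3205·q_1 + 1.0537·q_2 = (-1.0520, -1.4498, 0.1152, 1.7323).
‖u_3‖ = 2.4946, so q_3 = (-0.4217, -0.5812, 0.0462, 0.6944).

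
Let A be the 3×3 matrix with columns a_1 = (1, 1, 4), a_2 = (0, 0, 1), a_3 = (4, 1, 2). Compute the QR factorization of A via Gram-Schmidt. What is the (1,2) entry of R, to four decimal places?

r_{12} = 0.9428

a_1 = (1, 1, 4); ‖a_1‖ = 4.2426, so q_1 = (0.2357, 0.2357, 0.9428).
r_{12} = q_1·a_2 = 0.9428.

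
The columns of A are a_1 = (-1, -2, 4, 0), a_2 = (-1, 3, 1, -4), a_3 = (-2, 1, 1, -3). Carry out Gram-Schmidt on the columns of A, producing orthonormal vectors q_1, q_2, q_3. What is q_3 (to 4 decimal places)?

a_1 = (-1, -2, 4, 0); ‖a_1‖ = 4.5826, so q_1 = (-0.2182, -0.4364, 0.8729, 0.0000).
q_1·a_2 = (-0.2182)·(-1) + (-0.4364)·3 + 0.8729·1 + 0.0000·(-4) = -0.2182.
u_2 = a_2 + 0.2182·q_1 = (-1.0476, 2.9048, 1.1905, -4.0000).
‖u_2‖ = 5.1916, so q_2 = (-0.2018, 0.5595, 0.2293, -0.7705).
q_1·a_3 = (-0.2182)·(-2) + (-0.4364)·1 + 0.8729·1 + 0.0000·(-3) = 0.8729; q_2·a_3 = (-0.2018)·(-2) + 0.5595·1 + 0.2293·1 + (-0.7705)·(-3) = 3.5038.
u_3 = a_3 − 0.8729·q_1 − 3.5038·q_2 = (-1.1025, -0.5795, -0.5654, -0.3004).
‖u_3‖ = 1.4004, so q_3 = (-0.7873, -0.4138, -0.4037, -0.2145).

q_3 = (-0.7873, -0.4138, -0.4037, -0.2145)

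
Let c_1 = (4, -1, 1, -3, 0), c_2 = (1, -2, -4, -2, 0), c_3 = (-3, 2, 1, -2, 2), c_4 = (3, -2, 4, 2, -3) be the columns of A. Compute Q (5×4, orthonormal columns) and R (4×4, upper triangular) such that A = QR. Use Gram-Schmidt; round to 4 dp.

Q = [[0.7698, -0.0389, -0.4582, -0.4423], [-0.1925, -0.3581, 0.3133, -0.6497], [0.1925, -0.9031, 0.0741, 0.3436], [-0.5774, -0.2336, -0.6907, -0.2586], [0.0000, 0.0000, 0.4575, -0.4441]], R = [[5.1962, 1.5396, -1.3472, 2.3094], [0.0000, 4.7571, -1.0355, -3.4802], [0.0000, 0.0000, 4.3718, -4.4587], [0.0000, 0.0000, 0.0000, 2.1622]]

q_1 = c_1/‖c_1‖ = (4, -1, 1, -3, 0)/5.1962 = (0.7698, -0.1925, 0.1925, -0.5774, 0.0000).
r_{12} = q_1·c_2 = 1.5396.
u_2 = c_2 − 1.5396·q_1 = (-0.1852, -1.7037, -4.2963, -1.1111, 0.0000).
‖u_2‖ = 4.7571, so q_2 = (-0.0389, -0.3581, -0.9031, -0.2336, 0.0000).
r_{13} = q_1·c_3 = -1.3472; r_{23} = q_2·c_3 = -1.0355.
u_3 = c_3 + 1.3472·q_1 + 1.0355·q_2 = (-2.0033, 1.3699, 0.3241, -3.0196, 2.0000).
‖u_3‖ = 4.3718, so q_3 = (-0.4582, 0.3133, 0.0741, -0.6907, 0.4575).
r_{14} = q_1·c_4 = 2.3094; r_{24} = q_2·c_4 = -3.4802; r_{34} = q_3·c_4 = -4.4587.
u_4 = c_4 − 2.3094·q_1 + 3.4802·q_2 + 4.4587·q_3 = (-0.9563, -1.4049, 0.7429, -0.5592, -0.9603).
‖u_4‖ = 2.1622, so q_4 = (-0.4423, -0.6497, 0.3436, -0.2586, -0.4441).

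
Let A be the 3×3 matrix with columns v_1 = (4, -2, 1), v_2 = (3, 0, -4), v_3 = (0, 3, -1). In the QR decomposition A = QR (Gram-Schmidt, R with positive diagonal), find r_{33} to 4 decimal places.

r_{33} = 2.3753

v_1 = (4, -2, 1); ‖v_1‖ = 4.5826, so q_1 = (0.8729, -0.4364, 0.2182).
q_1·v_2 = 0.8729·3 + (-0.4364)·0 + 0.2182·(-4) = 1.7457.
u_2 = v_2 − 1.7457·q_1 = (1.4762, 0.7619, -4.3810).
‖u_2‖ = 4.6853, so q_2 = (0.3151, 0.1626, -0.9350).
q_1·v_3 = 0.8729·0 + (-0.4364)·3 + 0.2182·(-1) = -1.5275; q_2·v_3 = 0.3151·0 + 0.1626·3 + (-0.9350)·(-1) = 1.4229.
u_3 = v_3 + 1.5275·q_1 − 1.4229·q_2 = (0.8850, 2.1020, 0.6638).
r_{33} = ‖u_3‖ = 2.3753.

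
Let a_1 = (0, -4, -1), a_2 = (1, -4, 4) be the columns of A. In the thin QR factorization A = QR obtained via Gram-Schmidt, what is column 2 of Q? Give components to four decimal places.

e_2 = (0.2019, -0.2375, 0.9502)

a_1 = (0, -4, -1); ‖a_1‖ = 4.1231, so e_1 = (0.0000, -0.9701, -0.2425).
e_1·a_2 = 0.0000·1 + (-0.9701)·(-4) + (-0.2425)·4 = 2.9104.
u_2 = a_2 − 2.9104·e_1 = (1.0000, -1.1765, 4.7059).
‖u_2‖ = 4.9527, so e_2 = (0.2019, -0.2375, 0.9502).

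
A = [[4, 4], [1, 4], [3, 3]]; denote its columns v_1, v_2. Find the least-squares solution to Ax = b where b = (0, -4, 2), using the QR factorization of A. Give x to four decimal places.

x = (1.6533, -1.4133)

e_1 = v_1/‖v_1‖ = (4, 1, 3)/5.0990 = (0.7845, 0.1961, 0.5883).
r_{12} = e_1·v_2 = 5.6874.
u_2 = v_2 − 5.6874·e_1 = (-0.4615, 2.8846, -0.3462).
‖u_2‖ = 2.9417, so e_2 = (-0.1569, 0.9806, -0.1177).
Qᵀb = (0.3922, -4.1577).
Back-substitute: x_2 = -4.1577/2.9417 = -1.4133.
x_1 = (0.3922 − 5.6874·(-1.4133))/5.0990 = 1.6533.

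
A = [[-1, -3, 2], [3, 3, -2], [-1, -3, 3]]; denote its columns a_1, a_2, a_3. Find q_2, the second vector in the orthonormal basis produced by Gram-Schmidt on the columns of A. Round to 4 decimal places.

q_1 = a_1/‖a_1‖ = (-1, 3, -1)/3.3166 = (-0.3015, 0.9045, -0.3015).
r_{12} = q_1·a_2 = 4.5227.
u_2 = a_2 − 4.5227·q_1 = (-1.6364, -1.0909, -1.6364).
‖u_2‖ = 2.5584, so q_2 = (-0.6396, -0.4264, -0.6396).

q_2 = (-0.6396, -0.4264, -0.6396)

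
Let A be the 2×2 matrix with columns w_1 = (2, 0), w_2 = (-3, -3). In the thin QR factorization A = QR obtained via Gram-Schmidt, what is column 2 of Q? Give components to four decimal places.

w_1 = (2, 0); ‖w_1‖ = 2.0000, so q_1 = (1.0000, 0.0000).
q_1·w_2 = 1.0000·(-3) + 0.0000·(-3) = -3.0000.
u_2 = w_2 + 3.0000·q_1 = (0.0000, -3.0000).
‖u_2‖ = 3.0000, so q_2 = (0.0000, -1.0000).

q_2 = (0.0000, -1.0000)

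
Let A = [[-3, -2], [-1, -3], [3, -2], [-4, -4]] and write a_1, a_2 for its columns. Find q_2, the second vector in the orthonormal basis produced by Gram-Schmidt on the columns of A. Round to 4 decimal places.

q_2 = (-0.0780, -0.5159, -0.7618, -0.3839)

a_1 = (-3, -1, 3, -4); ‖a_1‖ = 5.9161, so q_1 = (-0.5071, -0.1690, 0.5071, -0.6761).
q_1·a_2 = (-0.5071)·(-2) + (-0.1690)·(-3) + 0.5071·(-2) + (-0.6761)·(-4) = 3.2116.
u_2 = a_2 − 3.2116·q_1 = (-0.3714, -2.4571, -3.6286, -1.8286).
‖u_2‖ = 4.7630, so q_2 = (-0.0780, -0.5159, -0.7618, -0.3839).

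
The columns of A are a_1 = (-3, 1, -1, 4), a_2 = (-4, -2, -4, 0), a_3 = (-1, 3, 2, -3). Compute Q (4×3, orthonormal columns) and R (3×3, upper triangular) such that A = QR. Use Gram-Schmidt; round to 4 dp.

Q = [[-0.5774, -0.4560, -0.5413], [0.1925, -0.4698, 0.6313], [-0.1925, -0.6494, 0.2256], [0.7698, -0.3869, -0.5074]], R = [[5.1962, 2.6943, -1.5396], [0.0000, 5.3610, -1.0916], [0.0000, 0.0000, 4.4089]]

a_1 = (-3, 1, -1, 4); ‖a_1‖ = 5.1962, so e_1 = (-0.5774, 0.1925, -0.1925, 0.7698).
e_1·a_2 = (-0.5774)·(-4) + 0.1925·(-2) + (-0.1925)·(-4) + 0.7698·0 = 2.6943.
u_2 = a_2 − 2.6943·e_1 = (-2.4444, -2.5185, -3.4815, -2.0741).
‖u_2‖ = 5.3610, so e_2 = (-0.4560, -0.4698, -0.6494, -0.3869).
e_1·a_3 = (-0.5774)·(-1) + 0.1925·3 + (-0.1925)·2 + 0.7698·(-3) = -1.5396; e_2·a_3 = (-0.4560)·(-1) + (-0.4698)·3 + (-0.6494)·2 + (-0.3869)·(-3) = -1.0916.
u_3 = a_3 + 1.5396·e_1 + 1.0916·e_2 = (-2.3866, 2.7835, 0.9948, -2.2371).
‖u_3‖ = 4.4089, so e_3 = (-0.5413, 0.6313, 0.2256, -0.5074).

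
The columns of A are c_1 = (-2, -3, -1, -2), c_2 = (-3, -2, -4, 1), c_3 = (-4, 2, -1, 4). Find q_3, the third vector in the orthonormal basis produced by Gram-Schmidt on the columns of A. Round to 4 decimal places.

q_3 = (-0.7904, 0.2123, 0.5375, 0.2032)

q_1 = c_1/‖c_1‖ = (-2, -3, -1, -2)/4.2426 = (-0.4714, -0.7071, -0.2357, -0.4714).
r_{12} = q_1·c_2 = 3.2998.
u_2 = c_2 − 3.2998·q_1 = (-1.4444, 0.3333, -3.2222, 2.5556).
‖u_2‖ = 4.3716, so q_2 = (-0.3304, 0.0762, -0.7371, 0.5846).
r_{13} = q_1·c_3 = -1.1785; r_{23} = q_2·c_3 = 4.5495.
u_3 = c_3 + 1.1785·q_1 − 4.5495·q_2 = (-3.0523, 0.8198, 2.0756, 0.7849).
‖u_3‖ = 3.8617, so q_3 = (-0.7904, 0.2123, 0.5375, 0.2032).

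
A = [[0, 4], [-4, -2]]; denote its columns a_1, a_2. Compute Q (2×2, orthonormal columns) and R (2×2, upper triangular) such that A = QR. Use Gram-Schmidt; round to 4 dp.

Q = [[0.0000, 1.0000], [-1.0000, 0.0000]], R = [[4.0000, 2.0000], [0.0000, 4.0000]]

e_1 = a_1/‖a_1‖ = (0, -4)/4.0000 = (0.0000, -1.0000).
r_{12} = e_1·a_2 = 2.0000.
u_2 = a_2 − 2.0000·e_1 = (4.0000, 0.0000).
‖u_2‖ = 4.0000, so e_2 = (1.0000, 0.0000).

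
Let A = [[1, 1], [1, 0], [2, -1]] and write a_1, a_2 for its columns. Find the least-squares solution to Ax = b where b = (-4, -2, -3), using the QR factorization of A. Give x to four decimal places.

x = (-2.2727, -1.6364)

a_1 = (1, 1, 2); ‖a_1‖ = 2.4495, so q_1 = (0.4082, 0.4082, 0.8165).
q_1·a_2 = 0.4082·1 + 0.4082·0 + 0.8165·(-1) = -0.4082.
u_2 = a_2 + 0.4082·q_1 = (1.1667, 0.1667, -0.6667).
‖u_2‖ = 1.3540, so q_2 = (0.8616, 0.1231, -0.4924).
Qᵀb = (-4.8990, -2.2156).
Back-substitute: x_2 = -2.2156/1.3540 = -1.6364.
x_1 = (-4.8990 + 0.4082·(-1.6364))/2.4495 = -2.2727.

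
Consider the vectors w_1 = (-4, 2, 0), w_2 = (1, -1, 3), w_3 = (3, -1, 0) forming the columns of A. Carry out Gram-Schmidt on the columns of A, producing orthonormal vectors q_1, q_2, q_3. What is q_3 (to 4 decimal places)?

q_1 = w_1/‖w_1‖ = (-4, 2, 0)/4.4721 = (-0.8944, 0.4472, 0.0000).
r_{12} = q_1·w_2 = -1.3416.
u_2 = w_2 + 1.3416·q_1 = (-0.2000, -0.4000, 3.0000).
‖u_2‖ = 3.0332, so q_2 = (-0.0659, -0.1319, 0.9891).
r_{13} = q_1·w_3 = -3.1305; r_{23} = q_2·w_3 = -0.0659.
u_3 = w_3 + 3.1305·q_1 + 0.0659·q_2 = (0.1957, 0.3913, 0.0652).
‖u_3‖ = 0.4423, so q_3 = (0.4423, 0.8847, 0.1474).

q_3 = (0.4423, 0.8847, 0.1474)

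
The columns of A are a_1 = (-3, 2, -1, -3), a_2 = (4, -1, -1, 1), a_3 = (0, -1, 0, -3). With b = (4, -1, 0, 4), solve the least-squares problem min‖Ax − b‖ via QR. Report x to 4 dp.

a_1 = (-3, 2, -1, -3); ‖a_1‖ = 4.7958, so e_1 = (-0.6255, 0.4170, -0.2085, -0.6255).
e_1·a_2 = (-0.6255)·4 + 0.4170·(-1) + (-0.2085)·(-1) + (-0.6255)·1 = -3.3362.
u_2 = a_2 + 3.3362·e_1 = (1.9130, 0.3913, -1.6957, -1.0870).
‖u_2‖ = 2.8053, so e_2 = (0.6819, 0.1395, -0.6045, -0.3875).
e_1·a_3 = (-0.6255)·0 + 0.4170·(-1) + (-0.2085)·0 + (-0.6255)·(-3) = 1.4596; e_2·a_3 = 0.6819·0 + 0.1395·(-1) + (-0.6045)·0 + (-0.3875)·(-3) = 1.0229.
u_3 = a_3 − 1.4596·e_1 − 1.0229·e_2 = (0.2155, -1.7514, 0.9227, -1.6906).
‖u_3‖ = 2.6121, so e_3 = (0.0825, -0.6705, 0.3532, -0.6472).
Qᵀb = (-5.4214, 1.0384, -1.5884).
Back-substitute: x_3 = -1.5884/2.6121 = -0.6081.
x_2 = (1.0384 − 1.0229·(-0.6081))/2.8053 = 0.5919.
x_1 = (-5.4214 + 3.3362·0.5919 − 1.4596·(-0.6081))/4.7958 = -0.5336.

x = (-0.5336, 0.5919, -0.6081)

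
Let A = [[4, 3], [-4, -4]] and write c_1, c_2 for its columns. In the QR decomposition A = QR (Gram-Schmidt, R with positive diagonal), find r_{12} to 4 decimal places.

c_1 = (4, -4); ‖c_1‖ = 5.6569, so e_1 = (0.7071, -0.7071).
r_{12} = e_1·c_2 = 4.9497.

r_{12} = 4.9497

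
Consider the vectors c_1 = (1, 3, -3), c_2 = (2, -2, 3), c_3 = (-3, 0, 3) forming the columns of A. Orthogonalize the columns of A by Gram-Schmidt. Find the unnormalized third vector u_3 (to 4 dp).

c_1 = (1, 3, -3); ‖c_1‖ = 4.3589, so e_1 = (0.2294, 0.6882, -0.6882).
e_1·c_2 = 0.2294·2 + 0.6882·(-2) + (-0.6882)·3 = -2.9824.
u_2 = c_2 + 2.9824·e_1 = (2.6842, 0.0526, 0.9474).
‖u_2‖ = 2.8470, so e_2 = (0.9428, 0.0185, 0.3328).
e_1·c_3 = 0.2294·(-3) + 0.6882·0 + (-0.6882)·3 = -2.7530; e_2·c_3 = 0.9428·(-3) + 0.0185·0 + 0.3328·3 = -1.8302.
u_3 = c_3 + 2.7530·e_1 + 1.8302·e_2 = (-0.6429, 1.9286, 1.7143).

u_3 = (-0.6429, 1.9286, 1.7143)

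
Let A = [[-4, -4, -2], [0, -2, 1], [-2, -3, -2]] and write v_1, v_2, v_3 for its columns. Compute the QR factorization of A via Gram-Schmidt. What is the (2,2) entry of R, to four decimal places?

r_{22} = 2.1909

q_1 = v_1/‖v_1‖ = (-4, 0, -2)/4.4721 = (-0.8944, 0.0000, -0.4472).
r_{12} = q_1·v_2 = 4.9193.
u_2 = v_2 − 4.9193·q_1 = (0.4000, -2.0000, -0.8000).
r_{22} = ‖u_2‖ = 2.1909.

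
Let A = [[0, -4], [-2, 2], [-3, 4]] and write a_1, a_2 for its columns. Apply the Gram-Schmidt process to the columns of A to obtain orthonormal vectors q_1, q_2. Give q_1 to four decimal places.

q_1 = (0.0000, -0.5547, -0.8321)

a_1 = (0, -2, -3); ‖a_1‖ = 3.6056, so q_1 = (0.0000, -0.5547, -0.8321).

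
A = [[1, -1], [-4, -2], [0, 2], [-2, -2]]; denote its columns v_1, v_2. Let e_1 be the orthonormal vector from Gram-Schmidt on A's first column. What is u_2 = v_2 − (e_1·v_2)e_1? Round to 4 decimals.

e_1 = v_1/‖v_1‖ = (1, -4, 0, -2)/4.5826 = (0.2182, -0.8729, 0.0000, -0.4364).
r_{12} = e_1·v_2 = 2.4004.
u_2 = v_2 − 2.4004·e_1 = (-1.5238, 0.0952, 2.0000, -0.9524).

u_2 = (-1.5238, 0.0952, 2.0000, -0.9524)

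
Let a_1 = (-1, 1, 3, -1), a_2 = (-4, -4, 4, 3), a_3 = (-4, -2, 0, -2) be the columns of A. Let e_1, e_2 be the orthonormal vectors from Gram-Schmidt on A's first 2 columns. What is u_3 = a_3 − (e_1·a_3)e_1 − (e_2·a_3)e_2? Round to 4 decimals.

u_3 = (-2.6965, -0.9154, -1.5224, -2.7861)

a_1 = (-1, 1, 3, -1); ‖a_1‖ = 3.4641, so e_1 = (-0.2887, 0.2887, 0.8660, -0.2887).
e_1·a_2 = (-0.2887)·(-4) + 0.2887·(-4) + 0.8660·4 + (-0.2887)·3 = 2.5981.
u_2 = a_2 − 2.5981·e_1 = (-3.2500, -4.7500, 1.7500, 3.7500).
‖u_2‖ = 7.0887, so e_2 = (-0.4585, -0.6701, 0.2469, 0.5290).
e_1·a_3 = (-0.2887)·(-4) + 0.2887·(-2) + 0.8660·0 + (-0.2887)·(-2) = 1.1547; e_2·a_3 = (-0.4585)·(-4) + (-0.6701)·(-2) + 0.2469·0 + 0.5290·(-2) = 2.1160.
u_3 = a_3 − 1.1547·e_1 − 2.1160·e_2 = (-2.6965, -0.9154, -1.5224, -2.7861).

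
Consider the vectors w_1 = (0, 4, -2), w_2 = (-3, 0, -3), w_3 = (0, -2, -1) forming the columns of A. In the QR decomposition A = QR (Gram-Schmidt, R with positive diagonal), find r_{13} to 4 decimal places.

r_{13} = -1.3416

w_1 = (0, 4, -2); ‖w_1‖ = 4.4721, so q_1 = (0.0000, 0.8944, -0.4472).
r_{13} = q_1·w_3 = -1.3416.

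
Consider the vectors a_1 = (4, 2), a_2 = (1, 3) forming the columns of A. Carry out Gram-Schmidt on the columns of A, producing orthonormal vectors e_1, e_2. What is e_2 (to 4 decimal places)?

e_1 = a_1/‖a_1‖ = (4, 2)/4.4721 = (0.8944, 0.4472).
r_{12} = e_1·a_2 = 2.2361.
u_2 = a_2 − 2.2361·e_1 = (-1.0000, 2.0000).
‖u_2‖ = 2.2361, so e_2 = (-0.4472, 0.8944).

e_2 = (-0.4472, 0.8944)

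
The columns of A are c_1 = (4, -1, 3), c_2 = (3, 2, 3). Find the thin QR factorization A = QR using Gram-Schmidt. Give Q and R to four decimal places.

c_1 = (4, -1, 3); ‖c_1‖ = 5.0990, so e_1 = (0.7845, -0.1961, 0.5883).
e_1·c_2 = 0.7845·3 + (-0.1961)·2 + 0.5883·3 = 3.7262.
u_2 = c_2 − 3.7262·e_1 = (0.0769, 2.7308, 0.8077).
‖u_2‖ = 2.8488, so e_2 = (0.0270, 0.9586, 0.2835).

Q = [[0.7845, 0.0270], [-0.1961, 0.9586], [0.5883, 0.2835]], R = [[5.0990, 3.7262], [0.0000, 2.8488]]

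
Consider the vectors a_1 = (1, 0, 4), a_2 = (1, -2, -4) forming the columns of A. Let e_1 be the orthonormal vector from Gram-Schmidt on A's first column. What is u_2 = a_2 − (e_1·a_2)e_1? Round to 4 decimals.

a_1 = (1, 0, 4); ‖a_1‖ = 4.1231, so e_1 = (0.2425, 0.0000, 0.9701).
e_1·a_2 = 0.2425·1 + 0.0000·(-2) + 0.9701·(-4) = -3.6380.
u_2 = a_2 + 3.6380·e_1 = (1.8824, -2.0000, -0.4706).

u_2 = (1.8824, -2.0000, -0.4706)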